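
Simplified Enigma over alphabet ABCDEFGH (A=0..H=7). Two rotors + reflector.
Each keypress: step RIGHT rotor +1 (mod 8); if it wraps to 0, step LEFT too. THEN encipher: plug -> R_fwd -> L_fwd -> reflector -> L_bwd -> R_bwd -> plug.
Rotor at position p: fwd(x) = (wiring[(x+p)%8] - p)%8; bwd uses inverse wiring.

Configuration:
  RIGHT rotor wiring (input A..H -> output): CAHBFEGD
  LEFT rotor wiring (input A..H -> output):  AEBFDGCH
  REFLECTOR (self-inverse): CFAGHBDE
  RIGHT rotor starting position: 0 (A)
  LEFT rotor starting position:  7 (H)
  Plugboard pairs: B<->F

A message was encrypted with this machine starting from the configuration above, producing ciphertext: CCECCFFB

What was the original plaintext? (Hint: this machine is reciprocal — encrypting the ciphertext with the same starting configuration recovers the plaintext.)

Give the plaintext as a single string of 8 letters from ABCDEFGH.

Char 1 ('C'): step: R->1, L=7; C->plug->C->R->A->L->A->refl->C->L'->D->R'->E->plug->E
Char 2 ('C'): step: R->2, L=7; C->plug->C->R->D->L->C->refl->A->L'->A->R'->G->plug->G
Char 3 ('E'): step: R->3, L=7; E->plug->E->R->A->L->A->refl->C->L'->D->R'->D->plug->D
Char 4 ('C'): step: R->4, L=7; C->plug->C->R->C->L->F->refl->B->L'->B->R'->A->plug->A
Char 5 ('C'): step: R->5, L=7; C->plug->C->R->G->L->H->refl->E->L'->F->R'->D->plug->D
Char 6 ('F'): step: R->6, L=7; F->plug->B->R->F->L->E->refl->H->L'->G->R'->H->plug->H
Char 7 ('F'): step: R->7, L=7; F->plug->B->R->D->L->C->refl->A->L'->A->R'->D->plug->D
Char 8 ('B'): step: R->0, L->0 (L advanced); B->plug->F->R->E->L->D->refl->G->L'->F->R'->E->plug->E

Answer: EGDADHDE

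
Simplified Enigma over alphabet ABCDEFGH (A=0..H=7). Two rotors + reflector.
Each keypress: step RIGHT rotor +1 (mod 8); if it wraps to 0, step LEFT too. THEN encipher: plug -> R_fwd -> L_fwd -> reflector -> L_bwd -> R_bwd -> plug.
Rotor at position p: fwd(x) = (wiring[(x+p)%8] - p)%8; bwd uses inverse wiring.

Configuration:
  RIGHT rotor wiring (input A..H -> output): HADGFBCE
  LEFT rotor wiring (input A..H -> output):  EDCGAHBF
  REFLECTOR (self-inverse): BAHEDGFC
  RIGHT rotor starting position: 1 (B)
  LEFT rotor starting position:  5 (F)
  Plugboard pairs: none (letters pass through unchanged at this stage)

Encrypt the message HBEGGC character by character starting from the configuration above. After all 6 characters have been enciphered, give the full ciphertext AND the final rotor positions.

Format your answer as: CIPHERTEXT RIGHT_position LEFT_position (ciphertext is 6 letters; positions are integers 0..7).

Answer: FCDCCE 7 5

Derivation:
Char 1 ('H'): step: R->2, L=5; H->plug->H->R->G->L->B->refl->A->L'->C->R'->F->plug->F
Char 2 ('B'): step: R->3, L=5; B->plug->B->R->C->L->A->refl->B->L'->G->R'->C->plug->C
Char 3 ('E'): step: R->4, L=5; E->plug->E->R->D->L->H->refl->C->L'->A->R'->D->plug->D
Char 4 ('G'): step: R->5, L=5; G->plug->G->R->B->L->E->refl->D->L'->H->R'->C->plug->C
Char 5 ('G'): step: R->6, L=5; G->plug->G->R->H->L->D->refl->E->L'->B->R'->C->plug->C
Char 6 ('C'): step: R->7, L=5; C->plug->C->R->B->L->E->refl->D->L'->H->R'->E->plug->E
Final: ciphertext=FCDCCE, RIGHT=7, LEFT=5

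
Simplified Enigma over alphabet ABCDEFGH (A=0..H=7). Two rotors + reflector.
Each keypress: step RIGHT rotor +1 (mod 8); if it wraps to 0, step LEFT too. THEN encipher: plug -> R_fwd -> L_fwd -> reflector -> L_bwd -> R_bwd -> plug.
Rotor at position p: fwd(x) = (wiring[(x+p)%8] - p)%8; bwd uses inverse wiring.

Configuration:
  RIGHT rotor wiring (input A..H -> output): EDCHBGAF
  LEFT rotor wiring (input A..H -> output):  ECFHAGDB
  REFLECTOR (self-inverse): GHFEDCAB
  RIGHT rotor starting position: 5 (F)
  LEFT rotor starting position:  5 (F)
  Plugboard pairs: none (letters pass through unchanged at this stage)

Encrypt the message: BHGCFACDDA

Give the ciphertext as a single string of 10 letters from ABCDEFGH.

Char 1 ('B'): step: R->6, L=5; B->plug->B->R->H->L->D->refl->E->L'->C->R'->A->plug->A
Char 2 ('H'): step: R->7, L=5; H->plug->H->R->B->L->G->refl->A->L'->F->R'->B->plug->B
Char 3 ('G'): step: R->0, L->6 (L advanced); G->plug->G->R->A->L->F->refl->C->L'->G->R'->F->plug->F
Char 4 ('C'): step: R->1, L=6; C->plug->C->R->G->L->C->refl->F->L'->A->R'->D->plug->D
Char 5 ('F'): step: R->2, L=6; F->plug->F->R->D->L->E->refl->D->L'->B->R'->H->plug->H
Char 6 ('A'): step: R->3, L=6; A->plug->A->R->E->L->H->refl->B->L'->F->R'->D->plug->D
Char 7 ('C'): step: R->4, L=6; C->plug->C->R->E->L->H->refl->B->L'->F->R'->A->plug->A
Char 8 ('D'): step: R->5, L=6; D->plug->D->R->H->L->A->refl->G->L'->C->R'->G->plug->G
Char 9 ('D'): step: R->6, L=6; D->plug->D->R->F->L->B->refl->H->L'->E->R'->E->plug->E
Char 10 ('A'): step: R->7, L=6; A->plug->A->R->G->L->C->refl->F->L'->A->R'->E->plug->E

Answer: ABFDHDAGEE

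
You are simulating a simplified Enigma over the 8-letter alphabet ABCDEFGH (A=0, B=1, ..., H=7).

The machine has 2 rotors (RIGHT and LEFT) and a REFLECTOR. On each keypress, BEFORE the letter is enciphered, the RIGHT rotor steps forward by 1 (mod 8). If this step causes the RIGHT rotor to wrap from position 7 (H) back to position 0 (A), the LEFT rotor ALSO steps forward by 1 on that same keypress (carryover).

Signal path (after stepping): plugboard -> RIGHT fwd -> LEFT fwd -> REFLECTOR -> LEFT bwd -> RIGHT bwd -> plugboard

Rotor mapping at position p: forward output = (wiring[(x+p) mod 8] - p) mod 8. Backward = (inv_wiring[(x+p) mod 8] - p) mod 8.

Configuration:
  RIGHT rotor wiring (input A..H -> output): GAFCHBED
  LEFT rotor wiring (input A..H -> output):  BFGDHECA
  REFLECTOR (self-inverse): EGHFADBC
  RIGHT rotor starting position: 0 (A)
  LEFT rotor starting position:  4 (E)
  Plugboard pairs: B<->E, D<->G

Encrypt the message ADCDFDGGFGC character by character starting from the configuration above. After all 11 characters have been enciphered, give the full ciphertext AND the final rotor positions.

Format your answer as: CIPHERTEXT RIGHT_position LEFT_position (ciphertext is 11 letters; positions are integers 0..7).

Answer: GEAAAHEFEED 3 5

Derivation:
Char 1 ('A'): step: R->1, L=4; A->plug->A->R->H->L->H->refl->C->L'->G->R'->D->plug->G
Char 2 ('D'): step: R->2, L=4; D->plug->G->R->E->L->F->refl->D->L'->A->R'->B->plug->E
Char 3 ('C'): step: R->3, L=4; C->plug->C->R->G->L->C->refl->H->L'->H->R'->A->plug->A
Char 4 ('D'): step: R->4, L=4; D->plug->G->R->B->L->A->refl->E->L'->D->R'->A->plug->A
Char 5 ('F'): step: R->5, L=4; F->plug->F->R->A->L->D->refl->F->L'->E->R'->A->plug->A
Char 6 ('D'): step: R->6, L=4; D->plug->G->R->B->L->A->refl->E->L'->D->R'->H->plug->H
Char 7 ('G'): step: R->7, L=4; G->plug->D->R->G->L->C->refl->H->L'->H->R'->B->plug->E
Char 8 ('G'): step: R->0, L->5 (L advanced); G->plug->D->R->C->L->D->refl->F->L'->B->R'->F->plug->F
Char 9 ('F'): step: R->1, L=5; F->plug->F->R->D->L->E->refl->A->L'->E->R'->B->plug->E
Char 10 ('G'): step: R->2, L=5; G->plug->D->R->H->L->C->refl->H->L'->A->R'->B->plug->E
Char 11 ('C'): step: R->3, L=5; C->plug->C->R->G->L->G->refl->B->L'->F->R'->G->plug->D
Final: ciphertext=GEAAAHEFEED, RIGHT=3, LEFT=5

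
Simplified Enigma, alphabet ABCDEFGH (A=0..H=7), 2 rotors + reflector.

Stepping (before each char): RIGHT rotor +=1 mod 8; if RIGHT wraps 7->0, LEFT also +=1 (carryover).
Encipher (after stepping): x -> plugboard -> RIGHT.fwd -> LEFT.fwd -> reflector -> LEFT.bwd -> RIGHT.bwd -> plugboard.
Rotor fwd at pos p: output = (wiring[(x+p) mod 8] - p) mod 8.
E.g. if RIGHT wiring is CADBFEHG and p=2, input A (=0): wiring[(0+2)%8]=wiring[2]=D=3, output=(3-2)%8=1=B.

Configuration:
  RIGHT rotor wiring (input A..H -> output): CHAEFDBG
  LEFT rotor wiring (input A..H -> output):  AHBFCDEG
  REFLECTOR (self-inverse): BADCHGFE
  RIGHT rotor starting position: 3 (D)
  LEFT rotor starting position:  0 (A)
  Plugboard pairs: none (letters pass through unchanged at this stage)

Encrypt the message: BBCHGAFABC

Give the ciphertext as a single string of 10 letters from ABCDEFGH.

Char 1 ('B'): step: R->4, L=0; B->plug->B->R->H->L->G->refl->F->L'->D->R'->F->plug->F
Char 2 ('B'): step: R->5, L=0; B->plug->B->R->E->L->C->refl->D->L'->F->R'->D->plug->D
Char 3 ('C'): step: R->6, L=0; C->plug->C->R->E->L->C->refl->D->L'->F->R'->H->plug->H
Char 4 ('H'): step: R->7, L=0; H->plug->H->R->C->L->B->refl->A->L'->A->R'->C->plug->C
Char 5 ('G'): step: R->0, L->1 (L advanced); G->plug->G->R->B->L->A->refl->B->L'->D->R'->F->plug->F
Char 6 ('A'): step: R->1, L=1; A->plug->A->R->G->L->F->refl->G->L'->A->R'->F->plug->F
Char 7 ('F'): step: R->2, L=1; F->plug->F->R->E->L->C->refl->D->L'->F->R'->H->plug->H
Char 8 ('A'): step: R->3, L=1; A->plug->A->R->B->L->A->refl->B->L'->D->R'->E->plug->E
Char 9 ('B'): step: R->4, L=1; B->plug->B->R->H->L->H->refl->E->L'->C->R'->D->plug->D
Char 10 ('C'): step: R->5, L=1; C->plug->C->R->B->L->A->refl->B->L'->D->R'->F->plug->F

Answer: FDHCFFHEDF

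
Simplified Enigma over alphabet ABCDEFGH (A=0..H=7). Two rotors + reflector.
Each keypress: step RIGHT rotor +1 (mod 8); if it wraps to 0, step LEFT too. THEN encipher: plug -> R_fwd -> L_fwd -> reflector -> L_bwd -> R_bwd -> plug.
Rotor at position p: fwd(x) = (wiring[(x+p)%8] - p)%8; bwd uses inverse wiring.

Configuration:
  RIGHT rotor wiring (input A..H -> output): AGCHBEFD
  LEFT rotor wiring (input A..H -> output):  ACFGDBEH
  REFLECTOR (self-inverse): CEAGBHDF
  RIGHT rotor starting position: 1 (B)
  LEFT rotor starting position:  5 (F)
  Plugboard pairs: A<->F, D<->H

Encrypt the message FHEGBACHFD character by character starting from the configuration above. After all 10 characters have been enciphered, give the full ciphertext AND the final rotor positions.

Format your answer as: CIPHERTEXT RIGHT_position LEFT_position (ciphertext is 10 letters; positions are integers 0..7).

Answer: GACACGGDCE 3 6

Derivation:
Char 1 ('F'): step: R->2, L=5; F->plug->A->R->A->L->E->refl->B->L'->G->R'->G->plug->G
Char 2 ('H'): step: R->3, L=5; H->plug->D->R->C->L->C->refl->A->L'->F->R'->F->plug->A
Char 3 ('E'): step: R->4, L=5; E->plug->E->R->E->L->F->refl->H->L'->B->R'->C->plug->C
Char 4 ('G'): step: R->5, L=5; G->plug->G->R->C->L->C->refl->A->L'->F->R'->F->plug->A
Char 5 ('B'): step: R->6, L=5; B->plug->B->R->F->L->A->refl->C->L'->C->R'->C->plug->C
Char 6 ('A'): step: R->7, L=5; A->plug->F->R->C->L->C->refl->A->L'->F->R'->G->plug->G
Char 7 ('C'): step: R->0, L->6 (L advanced); C->plug->C->R->C->L->C->refl->A->L'->F->R'->G->plug->G
Char 8 ('H'): step: R->1, L=6; H->plug->D->R->A->L->G->refl->D->L'->H->R'->H->plug->D
Char 9 ('F'): step: R->2, L=6; F->plug->A->R->A->L->G->refl->D->L'->H->R'->C->plug->C
Char 10 ('D'): step: R->3, L=6; D->plug->H->R->H->L->D->refl->G->L'->A->R'->E->plug->E
Final: ciphertext=GACACGGDCE, RIGHT=3, LEFT=6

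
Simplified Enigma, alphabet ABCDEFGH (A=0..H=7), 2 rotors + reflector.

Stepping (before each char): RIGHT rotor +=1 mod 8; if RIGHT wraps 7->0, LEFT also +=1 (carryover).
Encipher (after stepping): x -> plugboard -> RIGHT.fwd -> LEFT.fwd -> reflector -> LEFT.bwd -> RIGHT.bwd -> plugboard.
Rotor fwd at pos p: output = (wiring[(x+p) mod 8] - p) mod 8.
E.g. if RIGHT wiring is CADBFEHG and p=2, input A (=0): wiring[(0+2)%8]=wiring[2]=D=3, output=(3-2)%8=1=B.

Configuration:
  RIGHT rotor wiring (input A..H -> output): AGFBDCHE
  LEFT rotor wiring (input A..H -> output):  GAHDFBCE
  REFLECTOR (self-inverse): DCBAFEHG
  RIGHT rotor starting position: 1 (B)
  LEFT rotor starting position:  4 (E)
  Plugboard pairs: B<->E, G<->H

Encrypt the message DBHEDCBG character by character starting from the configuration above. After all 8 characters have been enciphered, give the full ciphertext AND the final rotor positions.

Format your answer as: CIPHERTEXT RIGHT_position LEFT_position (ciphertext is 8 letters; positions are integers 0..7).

Answer: GFGCGBCE 1 5

Derivation:
Char 1 ('D'): step: R->2, L=4; D->plug->D->R->A->L->B->refl->C->L'->E->R'->H->plug->G
Char 2 ('B'): step: R->3, L=4; B->plug->E->R->B->L->F->refl->E->L'->F->R'->F->plug->F
Char 3 ('H'): step: R->4, L=4; H->plug->G->R->B->L->F->refl->E->L'->F->R'->H->plug->G
Char 4 ('E'): step: R->5, L=4; E->plug->B->R->C->L->G->refl->H->L'->H->R'->C->plug->C
Char 5 ('D'): step: R->6, L=4; D->plug->D->R->A->L->B->refl->C->L'->E->R'->H->plug->G
Char 6 ('C'): step: R->7, L=4; C->plug->C->R->H->L->H->refl->G->L'->C->R'->E->plug->B
Char 7 ('B'): step: R->0, L->5 (L advanced); B->plug->E->R->D->L->B->refl->C->L'->F->R'->C->plug->C
Char 8 ('G'): step: R->1, L=5; G->plug->H->R->H->L->A->refl->D->L'->E->R'->B->plug->E
Final: ciphertext=GFGCGBCE, RIGHT=1, LEFT=5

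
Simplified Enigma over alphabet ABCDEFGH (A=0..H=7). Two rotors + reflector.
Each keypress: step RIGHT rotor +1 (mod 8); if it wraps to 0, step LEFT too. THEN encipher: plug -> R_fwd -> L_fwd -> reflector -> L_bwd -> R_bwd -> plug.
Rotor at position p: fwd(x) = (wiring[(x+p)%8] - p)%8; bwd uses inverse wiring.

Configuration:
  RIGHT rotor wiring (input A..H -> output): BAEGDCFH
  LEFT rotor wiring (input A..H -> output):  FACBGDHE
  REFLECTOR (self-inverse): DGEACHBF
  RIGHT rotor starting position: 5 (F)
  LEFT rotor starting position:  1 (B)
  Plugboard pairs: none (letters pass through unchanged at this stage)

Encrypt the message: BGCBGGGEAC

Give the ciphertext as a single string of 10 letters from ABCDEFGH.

Char 1 ('B'): step: R->6, L=1; B->plug->B->R->B->L->B->refl->G->L'->F->R'->G->plug->G
Char 2 ('G'): step: R->7, L=1; G->plug->G->R->D->L->F->refl->H->L'->A->R'->A->plug->A
Char 3 ('C'): step: R->0, L->2 (L advanced); C->plug->C->R->E->L->F->refl->H->L'->B->R'->A->plug->A
Char 4 ('B'): step: R->1, L=2; B->plug->B->R->D->L->B->refl->G->L'->H->R'->A->plug->A
Char 5 ('G'): step: R->2, L=2; G->plug->G->R->H->L->G->refl->B->L'->D->R'->E->plug->E
Char 6 ('G'): step: R->3, L=2; G->plug->G->R->F->L->C->refl->E->L'->C->R'->D->plug->D
Char 7 ('G'): step: R->4, L=2; G->plug->G->R->A->L->A->refl->D->L'->G->R'->B->plug->B
Char 8 ('E'): step: R->5, L=2; E->plug->E->R->D->L->B->refl->G->L'->H->R'->F->plug->F
Char 9 ('A'): step: R->6, L=2; A->plug->A->R->H->L->G->refl->B->L'->D->R'->C->plug->C
Char 10 ('C'): step: R->7, L=2; C->plug->C->R->B->L->H->refl->F->L'->E->R'->F->plug->F

Answer: GAAAEDBFCF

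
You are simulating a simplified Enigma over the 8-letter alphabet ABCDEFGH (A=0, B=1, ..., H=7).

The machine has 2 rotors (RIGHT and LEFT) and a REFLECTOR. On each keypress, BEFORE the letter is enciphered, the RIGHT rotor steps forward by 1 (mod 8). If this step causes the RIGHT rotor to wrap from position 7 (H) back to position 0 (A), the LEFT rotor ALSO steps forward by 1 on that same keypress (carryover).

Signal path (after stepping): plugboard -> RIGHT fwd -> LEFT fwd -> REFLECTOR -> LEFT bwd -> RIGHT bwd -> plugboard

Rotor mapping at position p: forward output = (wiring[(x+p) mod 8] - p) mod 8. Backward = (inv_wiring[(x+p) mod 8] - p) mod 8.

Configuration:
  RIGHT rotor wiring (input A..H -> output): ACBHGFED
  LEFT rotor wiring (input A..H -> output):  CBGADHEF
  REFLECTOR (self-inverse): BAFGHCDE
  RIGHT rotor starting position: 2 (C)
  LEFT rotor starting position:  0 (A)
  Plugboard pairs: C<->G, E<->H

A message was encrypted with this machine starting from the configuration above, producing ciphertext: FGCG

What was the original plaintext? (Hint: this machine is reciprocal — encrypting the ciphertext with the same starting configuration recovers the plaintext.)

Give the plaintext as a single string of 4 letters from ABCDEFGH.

Answer: EDFD

Derivation:
Char 1 ('F'): step: R->3, L=0; F->plug->F->R->F->L->H->refl->E->L'->G->R'->H->plug->E
Char 2 ('G'): step: R->4, L=0; G->plug->C->R->A->L->C->refl->F->L'->H->R'->D->plug->D
Char 3 ('C'): step: R->5, L=0; C->plug->G->R->C->L->G->refl->D->L'->E->R'->F->plug->F
Char 4 ('G'): step: R->6, L=0; G->plug->C->R->C->L->G->refl->D->L'->E->R'->D->plug->D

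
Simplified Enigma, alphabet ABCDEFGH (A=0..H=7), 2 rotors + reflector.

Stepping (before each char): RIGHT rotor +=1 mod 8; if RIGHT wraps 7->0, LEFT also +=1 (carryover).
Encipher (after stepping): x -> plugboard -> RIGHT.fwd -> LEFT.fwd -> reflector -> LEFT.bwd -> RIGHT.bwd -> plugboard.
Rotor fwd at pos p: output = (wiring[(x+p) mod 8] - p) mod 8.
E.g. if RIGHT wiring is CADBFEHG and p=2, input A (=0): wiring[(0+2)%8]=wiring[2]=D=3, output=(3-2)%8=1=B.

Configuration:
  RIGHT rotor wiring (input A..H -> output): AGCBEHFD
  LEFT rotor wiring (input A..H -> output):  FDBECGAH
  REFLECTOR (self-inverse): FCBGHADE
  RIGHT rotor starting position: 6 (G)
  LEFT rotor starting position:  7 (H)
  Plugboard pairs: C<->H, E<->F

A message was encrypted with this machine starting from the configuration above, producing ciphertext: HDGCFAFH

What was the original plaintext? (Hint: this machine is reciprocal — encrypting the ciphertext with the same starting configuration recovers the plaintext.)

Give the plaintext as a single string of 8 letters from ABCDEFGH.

Char 1 ('H'): step: R->7, L=7; H->plug->C->R->H->L->B->refl->C->L'->D->R'->D->plug->D
Char 2 ('D'): step: R->0, L->0 (L advanced); D->plug->D->R->B->L->D->refl->G->L'->F->R'->G->plug->G
Char 3 ('G'): step: R->1, L=0; G->plug->G->R->C->L->B->refl->C->L'->E->R'->F->plug->E
Char 4 ('C'): step: R->2, L=0; C->plug->H->R->E->L->C->refl->B->L'->C->R'->C->plug->H
Char 5 ('F'): step: R->3, L=0; F->plug->E->R->A->L->F->refl->A->L'->G->R'->A->plug->A
Char 6 ('A'): step: R->4, L=0; A->plug->A->R->A->L->F->refl->A->L'->G->R'->G->plug->G
Char 7 ('F'): step: R->5, L=0; F->plug->E->R->B->L->D->refl->G->L'->F->R'->F->plug->E
Char 8 ('H'): step: R->6, L=0; H->plug->C->R->C->L->B->refl->C->L'->E->R'->E->plug->F

Answer: DGEHAGEF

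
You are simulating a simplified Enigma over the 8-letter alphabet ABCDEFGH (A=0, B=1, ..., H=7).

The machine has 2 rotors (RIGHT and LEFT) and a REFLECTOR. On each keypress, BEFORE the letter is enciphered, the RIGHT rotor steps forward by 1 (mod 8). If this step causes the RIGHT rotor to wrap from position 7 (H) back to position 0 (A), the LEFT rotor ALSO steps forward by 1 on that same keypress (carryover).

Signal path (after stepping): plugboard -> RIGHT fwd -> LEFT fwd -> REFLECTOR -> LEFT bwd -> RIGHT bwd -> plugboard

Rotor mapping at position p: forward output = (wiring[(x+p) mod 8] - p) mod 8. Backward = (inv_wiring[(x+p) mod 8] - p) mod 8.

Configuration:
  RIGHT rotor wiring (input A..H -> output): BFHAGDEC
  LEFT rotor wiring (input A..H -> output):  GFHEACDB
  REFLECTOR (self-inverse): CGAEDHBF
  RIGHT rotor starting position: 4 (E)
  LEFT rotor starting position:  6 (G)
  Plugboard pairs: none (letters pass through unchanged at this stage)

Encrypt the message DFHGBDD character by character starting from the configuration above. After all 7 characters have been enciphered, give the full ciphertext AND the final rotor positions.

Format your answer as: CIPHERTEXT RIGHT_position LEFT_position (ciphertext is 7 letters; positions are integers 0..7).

Char 1 ('D'): step: R->5, L=6; D->plug->D->R->E->L->B->refl->G->L'->F->R'->C->plug->C
Char 2 ('F'): step: R->6, L=6; F->plug->F->R->C->L->A->refl->C->L'->G->R'->A->plug->A
Char 3 ('H'): step: R->7, L=6; H->plug->H->R->F->L->G->refl->B->L'->E->R'->G->plug->G
Char 4 ('G'): step: R->0, L->7 (L advanced); G->plug->G->R->E->L->F->refl->H->L'->B->R'->A->plug->A
Char 5 ('B'): step: R->1, L=7; B->plug->B->R->G->L->D->refl->E->L'->H->R'->C->plug->C
Char 6 ('D'): step: R->2, L=7; D->plug->D->R->B->L->H->refl->F->L'->E->R'->C->plug->C
Char 7 ('D'): step: R->3, L=7; D->plug->D->R->B->L->H->refl->F->L'->E->R'->H->plug->H
Final: ciphertext=CAGACCH, RIGHT=3, LEFT=7

Answer: CAGACCH 3 7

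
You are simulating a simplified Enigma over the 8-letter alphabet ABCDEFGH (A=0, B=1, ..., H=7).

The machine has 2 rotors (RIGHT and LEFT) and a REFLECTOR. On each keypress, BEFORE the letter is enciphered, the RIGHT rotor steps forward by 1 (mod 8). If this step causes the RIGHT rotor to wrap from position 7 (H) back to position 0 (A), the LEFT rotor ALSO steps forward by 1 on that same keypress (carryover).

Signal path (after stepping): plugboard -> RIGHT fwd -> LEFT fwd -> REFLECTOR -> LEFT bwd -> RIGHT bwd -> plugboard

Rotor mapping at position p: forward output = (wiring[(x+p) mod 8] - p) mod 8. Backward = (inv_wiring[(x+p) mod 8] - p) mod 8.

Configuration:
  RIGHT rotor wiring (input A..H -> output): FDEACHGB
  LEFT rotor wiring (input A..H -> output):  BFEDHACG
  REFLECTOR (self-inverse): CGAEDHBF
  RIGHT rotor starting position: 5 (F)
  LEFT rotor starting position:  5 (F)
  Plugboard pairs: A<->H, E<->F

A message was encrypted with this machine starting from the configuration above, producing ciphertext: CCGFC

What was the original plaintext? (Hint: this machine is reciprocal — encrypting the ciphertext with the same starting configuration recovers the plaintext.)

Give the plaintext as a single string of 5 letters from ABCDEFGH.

Answer: GACAH

Derivation:
Char 1 ('C'): step: R->6, L=5; C->plug->C->R->H->L->C->refl->A->L'->E->R'->G->plug->G
Char 2 ('C'): step: R->7, L=5; C->plug->C->R->E->L->A->refl->C->L'->H->R'->H->plug->A
Char 3 ('G'): step: R->0, L->6 (L advanced); G->plug->G->R->G->L->B->refl->G->L'->E->R'->C->plug->C
Char 4 ('F'): step: R->1, L=6; F->plug->E->R->G->L->B->refl->G->L'->E->R'->H->plug->A
Char 5 ('C'): step: R->2, L=6; C->plug->C->R->A->L->E->refl->D->L'->C->R'->A->plug->H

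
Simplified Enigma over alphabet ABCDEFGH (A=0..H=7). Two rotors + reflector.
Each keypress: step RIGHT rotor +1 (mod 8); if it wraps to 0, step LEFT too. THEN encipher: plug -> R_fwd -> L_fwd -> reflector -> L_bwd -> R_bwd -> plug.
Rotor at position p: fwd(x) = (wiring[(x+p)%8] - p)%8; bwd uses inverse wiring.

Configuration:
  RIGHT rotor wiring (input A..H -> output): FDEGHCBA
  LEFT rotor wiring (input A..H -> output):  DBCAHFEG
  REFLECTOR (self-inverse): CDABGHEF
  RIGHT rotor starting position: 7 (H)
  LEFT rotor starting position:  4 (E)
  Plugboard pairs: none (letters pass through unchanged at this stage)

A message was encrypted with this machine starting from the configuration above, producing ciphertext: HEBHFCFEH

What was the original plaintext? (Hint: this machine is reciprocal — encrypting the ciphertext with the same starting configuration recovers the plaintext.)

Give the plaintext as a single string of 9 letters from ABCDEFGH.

Char 1 ('H'): step: R->0, L->5 (L advanced); H->plug->H->R->A->L->A->refl->C->L'->H->R'->E->plug->E
Char 2 ('E'): step: R->1, L=5; E->plug->E->R->B->L->H->refl->F->L'->F->R'->C->plug->C
Char 3 ('B'): step: R->2, L=5; B->plug->B->R->E->L->E->refl->G->L'->D->R'->G->plug->G
Char 4 ('H'): step: R->3, L=5; H->plug->H->R->B->L->H->refl->F->L'->F->R'->E->plug->E
Char 5 ('F'): step: R->4, L=5; F->plug->F->R->H->L->C->refl->A->L'->A->R'->G->plug->G
Char 6 ('C'): step: R->5, L=5; C->plug->C->R->D->L->G->refl->E->L'->E->R'->B->plug->B
Char 7 ('F'): step: R->6, L=5; F->plug->F->R->A->L->A->refl->C->L'->H->R'->C->plug->C
Char 8 ('E'): step: R->7, L=5; E->plug->E->R->H->L->C->refl->A->L'->A->R'->F->plug->F
Char 9 ('H'): step: R->0, L->6 (L advanced); H->plug->H->R->A->L->G->refl->E->L'->E->R'->C->plug->C

Answer: ECGEGBCFC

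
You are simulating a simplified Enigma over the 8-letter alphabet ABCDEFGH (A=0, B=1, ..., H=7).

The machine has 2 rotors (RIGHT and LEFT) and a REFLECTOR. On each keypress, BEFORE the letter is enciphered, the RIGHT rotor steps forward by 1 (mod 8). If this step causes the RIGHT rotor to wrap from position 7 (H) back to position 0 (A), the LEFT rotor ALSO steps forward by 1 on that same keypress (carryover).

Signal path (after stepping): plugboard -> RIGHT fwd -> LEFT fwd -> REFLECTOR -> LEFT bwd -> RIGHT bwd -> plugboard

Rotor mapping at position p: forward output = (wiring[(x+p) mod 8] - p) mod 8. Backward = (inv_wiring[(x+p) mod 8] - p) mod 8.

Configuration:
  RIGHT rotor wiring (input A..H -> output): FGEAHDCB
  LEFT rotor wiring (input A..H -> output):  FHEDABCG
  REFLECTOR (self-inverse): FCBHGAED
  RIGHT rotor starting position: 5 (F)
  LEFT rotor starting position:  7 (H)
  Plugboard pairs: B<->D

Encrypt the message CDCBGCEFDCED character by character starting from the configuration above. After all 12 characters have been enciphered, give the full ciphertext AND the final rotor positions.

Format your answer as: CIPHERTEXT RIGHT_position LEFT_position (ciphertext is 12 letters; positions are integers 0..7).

Char 1 ('C'): step: R->6, L=7; C->plug->C->R->H->L->D->refl->H->L'->A->R'->D->plug->B
Char 2 ('D'): step: R->7, L=7; D->plug->B->R->G->L->C->refl->B->L'->F->R'->D->plug->B
Char 3 ('C'): step: R->0, L->0 (L advanced); C->plug->C->R->E->L->A->refl->F->L'->A->R'->D->plug->B
Char 4 ('B'): step: R->1, L=0; B->plug->D->R->G->L->C->refl->B->L'->F->R'->A->plug->A
Char 5 ('G'): step: R->2, L=0; G->plug->G->R->D->L->D->refl->H->L'->B->R'->D->plug->B
Char 6 ('C'): step: R->3, L=0; C->plug->C->R->A->L->F->refl->A->L'->E->R'->B->plug->D
Char 7 ('E'): step: R->4, L=0; E->plug->E->R->B->L->H->refl->D->L'->D->R'->A->plug->A
Char 8 ('F'): step: R->5, L=0; F->plug->F->R->H->L->G->refl->E->L'->C->R'->H->plug->H
Char 9 ('D'): step: R->6, L=0; D->plug->B->R->D->L->D->refl->H->L'->B->R'->G->plug->G
Char 10 ('C'): step: R->7, L=0; C->plug->C->R->H->L->G->refl->E->L'->C->R'->A->plug->A
Char 11 ('E'): step: R->0, L->1 (L advanced); E->plug->E->R->H->L->E->refl->G->L'->A->R'->D->plug->B
Char 12 ('D'): step: R->1, L=1; D->plug->B->R->D->L->H->refl->D->L'->B->R'->F->plug->F
Final: ciphertext=BBBABDAHGABF, RIGHT=1, LEFT=1

Answer: BBBABDAHGABF 1 1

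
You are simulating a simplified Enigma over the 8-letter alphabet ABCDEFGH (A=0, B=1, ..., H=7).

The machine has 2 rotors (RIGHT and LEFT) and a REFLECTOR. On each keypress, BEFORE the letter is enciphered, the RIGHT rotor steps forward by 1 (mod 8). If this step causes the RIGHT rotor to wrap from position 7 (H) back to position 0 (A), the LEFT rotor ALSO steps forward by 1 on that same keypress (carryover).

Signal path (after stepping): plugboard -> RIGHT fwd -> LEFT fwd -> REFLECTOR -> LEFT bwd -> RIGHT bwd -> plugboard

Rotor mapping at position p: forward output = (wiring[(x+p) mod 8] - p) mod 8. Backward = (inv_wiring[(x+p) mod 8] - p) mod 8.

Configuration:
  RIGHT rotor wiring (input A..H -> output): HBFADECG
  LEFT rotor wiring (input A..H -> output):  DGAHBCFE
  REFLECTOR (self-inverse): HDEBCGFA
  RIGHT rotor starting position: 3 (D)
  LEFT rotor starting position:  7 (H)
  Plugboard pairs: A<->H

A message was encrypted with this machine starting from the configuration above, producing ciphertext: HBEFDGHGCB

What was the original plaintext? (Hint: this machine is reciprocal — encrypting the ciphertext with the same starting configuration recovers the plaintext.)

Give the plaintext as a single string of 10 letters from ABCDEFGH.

Char 1 ('H'): step: R->4, L=7; H->plug->A->R->H->L->G->refl->F->L'->A->R'->B->plug->B
Char 2 ('B'): step: R->5, L=7; B->plug->B->R->F->L->C->refl->E->L'->B->R'->C->plug->C
Char 3 ('E'): step: R->6, L=7; E->plug->E->R->H->L->G->refl->F->L'->A->R'->B->plug->B
Char 4 ('F'): step: R->7, L=7; F->plug->F->R->E->L->A->refl->H->L'->C->R'->C->plug->C
Char 5 ('D'): step: R->0, L->0 (L advanced); D->plug->D->R->A->L->D->refl->B->L'->E->R'->F->plug->F
Char 6 ('G'): step: R->1, L=0; G->plug->G->R->F->L->C->refl->E->L'->H->R'->C->plug->C
Char 7 ('H'): step: R->2, L=0; H->plug->A->R->D->L->H->refl->A->L'->C->R'->D->plug->D
Char 8 ('G'): step: R->3, L=0; G->plug->G->R->G->L->F->refl->G->L'->B->R'->C->plug->C
Char 9 ('C'): step: R->4, L=0; C->plug->C->R->G->L->F->refl->G->L'->B->R'->G->plug->G
Char 10 ('B'): step: R->5, L=0; B->plug->B->R->F->L->C->refl->E->L'->H->R'->A->plug->H

Answer: BCBCFCDCGH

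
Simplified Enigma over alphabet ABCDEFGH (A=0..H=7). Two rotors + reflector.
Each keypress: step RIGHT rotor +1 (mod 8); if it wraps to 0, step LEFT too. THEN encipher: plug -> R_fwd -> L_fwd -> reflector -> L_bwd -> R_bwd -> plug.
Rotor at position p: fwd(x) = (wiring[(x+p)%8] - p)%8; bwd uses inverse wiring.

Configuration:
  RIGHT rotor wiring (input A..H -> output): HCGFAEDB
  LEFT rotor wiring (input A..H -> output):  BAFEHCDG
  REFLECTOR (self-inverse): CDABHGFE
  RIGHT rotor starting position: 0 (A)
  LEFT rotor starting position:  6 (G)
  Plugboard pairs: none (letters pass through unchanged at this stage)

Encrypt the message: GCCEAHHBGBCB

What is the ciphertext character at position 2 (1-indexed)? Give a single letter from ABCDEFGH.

Char 1 ('G'): step: R->1, L=6; G->plug->G->R->A->L->F->refl->G->L'->F->R'->B->plug->B
Char 2 ('C'): step: R->2, L=6; C->plug->C->R->G->L->B->refl->D->L'->C->R'->D->plug->D

D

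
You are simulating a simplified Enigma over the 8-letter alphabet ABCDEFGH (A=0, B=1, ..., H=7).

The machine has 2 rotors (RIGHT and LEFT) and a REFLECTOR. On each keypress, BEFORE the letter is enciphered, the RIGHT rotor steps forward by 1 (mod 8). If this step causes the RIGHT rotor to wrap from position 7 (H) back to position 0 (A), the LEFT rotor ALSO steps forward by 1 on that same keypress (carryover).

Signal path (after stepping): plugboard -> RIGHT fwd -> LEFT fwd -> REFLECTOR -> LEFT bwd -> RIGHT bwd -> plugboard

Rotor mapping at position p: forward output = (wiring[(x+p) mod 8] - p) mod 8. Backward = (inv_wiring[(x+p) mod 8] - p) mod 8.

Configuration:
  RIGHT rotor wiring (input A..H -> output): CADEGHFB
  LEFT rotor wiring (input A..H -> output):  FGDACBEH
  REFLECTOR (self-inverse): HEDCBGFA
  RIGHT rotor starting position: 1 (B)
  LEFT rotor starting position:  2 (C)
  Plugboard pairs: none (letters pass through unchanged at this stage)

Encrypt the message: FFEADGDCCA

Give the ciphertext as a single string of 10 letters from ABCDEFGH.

Char 1 ('F'): step: R->2, L=2; F->plug->F->R->H->L->E->refl->B->L'->A->R'->G->plug->G
Char 2 ('F'): step: R->3, L=2; F->plug->F->R->H->L->E->refl->B->L'->A->R'->H->plug->H
Char 3 ('E'): step: R->4, L=2; E->plug->E->R->G->L->D->refl->C->L'->E->R'->F->plug->F
Char 4 ('A'): step: R->5, L=2; A->plug->A->R->C->L->A->refl->H->L'->D->R'->E->plug->E
Char 5 ('D'): step: R->6, L=2; D->plug->D->R->C->L->A->refl->H->L'->D->R'->B->plug->B
Char 6 ('G'): step: R->7, L=2; G->plug->G->R->A->L->B->refl->E->L'->H->R'->F->plug->F
Char 7 ('D'): step: R->0, L->3 (L advanced); D->plug->D->R->E->L->E->refl->B->L'->D->R'->C->plug->C
Char 8 ('C'): step: R->1, L=3; C->plug->C->R->D->L->B->refl->E->L'->E->R'->F->plug->F
Char 9 ('C'): step: R->2, L=3; C->plug->C->R->E->L->E->refl->B->L'->D->R'->E->plug->E
Char 10 ('A'): step: R->3, L=3; A->plug->A->R->B->L->H->refl->A->L'->H->R'->F->plug->F

Answer: GHFEBFCFEF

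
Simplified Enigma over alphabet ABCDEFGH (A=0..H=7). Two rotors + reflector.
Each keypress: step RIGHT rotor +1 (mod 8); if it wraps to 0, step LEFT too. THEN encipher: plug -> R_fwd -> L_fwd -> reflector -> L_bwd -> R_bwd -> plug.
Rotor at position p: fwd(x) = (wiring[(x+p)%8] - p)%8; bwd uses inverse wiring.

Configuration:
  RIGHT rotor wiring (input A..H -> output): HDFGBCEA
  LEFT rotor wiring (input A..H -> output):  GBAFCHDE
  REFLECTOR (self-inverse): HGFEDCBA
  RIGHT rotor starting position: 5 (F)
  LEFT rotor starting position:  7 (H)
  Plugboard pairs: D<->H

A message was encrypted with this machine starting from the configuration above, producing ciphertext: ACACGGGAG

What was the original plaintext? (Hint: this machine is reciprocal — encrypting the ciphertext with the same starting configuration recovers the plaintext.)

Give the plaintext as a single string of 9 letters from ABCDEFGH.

Answer: CGHAEHCHD

Derivation:
Char 1 ('A'): step: R->6, L=7; A->plug->A->R->G->L->A->refl->H->L'->B->R'->C->plug->C
Char 2 ('C'): step: R->7, L=7; C->plug->C->R->E->L->G->refl->B->L'->D->R'->G->plug->G
Char 3 ('A'): step: R->0, L->0 (L advanced); A->plug->A->R->H->L->E->refl->D->L'->G->R'->D->plug->H
Char 4 ('C'): step: R->1, L=0; C->plug->C->R->F->L->H->refl->A->L'->C->R'->A->plug->A
Char 5 ('G'): step: R->2, L=0; G->plug->G->R->F->L->H->refl->A->L'->C->R'->E->plug->E
Char 6 ('G'): step: R->3, L=0; G->plug->G->R->A->L->G->refl->B->L'->B->R'->D->plug->H
Char 7 ('G'): step: R->4, L=0; G->plug->G->R->B->L->B->refl->G->L'->A->R'->C->plug->C
Char 8 ('A'): step: R->5, L=0; A->plug->A->R->F->L->H->refl->A->L'->C->R'->D->plug->H
Char 9 ('G'): step: R->6, L=0; G->plug->G->R->D->L->F->refl->C->L'->E->R'->H->plug->D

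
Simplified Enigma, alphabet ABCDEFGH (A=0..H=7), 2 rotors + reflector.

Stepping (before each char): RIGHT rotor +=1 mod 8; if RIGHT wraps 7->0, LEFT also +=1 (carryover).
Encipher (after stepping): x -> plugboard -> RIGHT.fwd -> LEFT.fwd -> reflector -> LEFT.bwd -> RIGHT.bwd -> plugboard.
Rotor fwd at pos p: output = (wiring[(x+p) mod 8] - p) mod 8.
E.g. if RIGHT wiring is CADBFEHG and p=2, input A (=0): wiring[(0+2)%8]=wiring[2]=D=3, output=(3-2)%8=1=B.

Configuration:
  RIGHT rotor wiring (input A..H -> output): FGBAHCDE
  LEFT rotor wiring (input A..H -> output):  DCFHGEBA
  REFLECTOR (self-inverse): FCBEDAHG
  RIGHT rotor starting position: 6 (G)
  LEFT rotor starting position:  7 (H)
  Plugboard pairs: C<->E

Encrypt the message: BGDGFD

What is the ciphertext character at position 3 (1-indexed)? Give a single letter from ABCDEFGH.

Char 1 ('B'): step: R->7, L=7; B->plug->B->R->G->L->F->refl->A->L'->E->R'->H->plug->H
Char 2 ('G'): step: R->0, L->0 (L advanced); G->plug->G->R->D->L->H->refl->G->L'->E->R'->H->plug->H
Char 3 ('D'): step: R->1, L=0; D->plug->D->R->G->L->B->refl->C->L'->B->R'->E->plug->C

C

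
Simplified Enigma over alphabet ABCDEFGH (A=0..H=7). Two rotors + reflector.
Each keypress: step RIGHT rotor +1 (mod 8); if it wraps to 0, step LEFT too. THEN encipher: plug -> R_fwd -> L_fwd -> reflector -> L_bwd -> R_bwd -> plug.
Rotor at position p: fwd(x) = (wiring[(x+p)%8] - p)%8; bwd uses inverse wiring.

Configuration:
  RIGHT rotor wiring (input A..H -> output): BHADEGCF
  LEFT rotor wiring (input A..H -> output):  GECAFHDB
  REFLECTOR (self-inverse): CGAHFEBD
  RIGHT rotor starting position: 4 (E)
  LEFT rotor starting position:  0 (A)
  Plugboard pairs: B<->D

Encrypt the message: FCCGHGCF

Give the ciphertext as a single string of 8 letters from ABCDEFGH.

Answer: EEGCCFBH

Derivation:
Char 1 ('F'): step: R->5, L=0; F->plug->F->R->D->L->A->refl->C->L'->C->R'->E->plug->E
Char 2 ('C'): step: R->6, L=0; C->plug->C->R->D->L->A->refl->C->L'->C->R'->E->plug->E
Char 3 ('C'): step: R->7, L=0; C->plug->C->R->A->L->G->refl->B->L'->H->R'->G->plug->G
Char 4 ('G'): step: R->0, L->1 (L advanced); G->plug->G->R->C->L->H->refl->D->L'->A->R'->C->plug->C
Char 5 ('H'): step: R->1, L=1; H->plug->H->R->A->L->D->refl->H->L'->C->R'->C->plug->C
Char 6 ('G'): step: R->2, L=1; G->plug->G->R->H->L->F->refl->E->L'->D->R'->F->plug->F
Char 7 ('C'): step: R->3, L=1; C->plug->C->R->D->L->E->refl->F->L'->H->R'->D->plug->B
Char 8 ('F'): step: R->4, L=1; F->plug->F->R->D->L->E->refl->F->L'->H->R'->H->plug->H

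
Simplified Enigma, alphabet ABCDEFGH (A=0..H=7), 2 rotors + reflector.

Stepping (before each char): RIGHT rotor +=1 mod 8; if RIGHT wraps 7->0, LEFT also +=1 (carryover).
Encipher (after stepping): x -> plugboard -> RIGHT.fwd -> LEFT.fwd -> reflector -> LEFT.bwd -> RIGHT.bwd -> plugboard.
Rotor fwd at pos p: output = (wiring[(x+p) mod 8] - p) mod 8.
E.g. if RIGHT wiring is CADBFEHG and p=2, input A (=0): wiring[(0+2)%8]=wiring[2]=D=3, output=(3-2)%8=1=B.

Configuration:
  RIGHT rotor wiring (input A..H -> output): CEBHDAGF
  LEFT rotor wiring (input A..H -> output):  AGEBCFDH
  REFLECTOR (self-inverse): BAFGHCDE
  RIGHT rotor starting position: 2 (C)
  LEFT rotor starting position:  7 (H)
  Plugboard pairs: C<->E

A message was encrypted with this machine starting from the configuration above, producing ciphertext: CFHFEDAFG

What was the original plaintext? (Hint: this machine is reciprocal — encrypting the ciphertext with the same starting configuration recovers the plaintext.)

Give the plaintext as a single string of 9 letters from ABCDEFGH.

Answer: FDDAAABGH

Derivation:
Char 1 ('C'): step: R->3, L=7; C->plug->E->R->C->L->H->refl->E->L'->H->R'->F->plug->F
Char 2 ('F'): step: R->4, L=7; F->plug->F->R->A->L->A->refl->B->L'->B->R'->D->plug->D
Char 3 ('H'): step: R->5, L=7; H->plug->H->R->G->L->G->refl->D->L'->F->R'->D->plug->D
Char 4 ('F'): step: R->6, L=7; F->plug->F->R->B->L->B->refl->A->L'->A->R'->A->plug->A
Char 5 ('E'): step: R->7, L=7; E->plug->C->R->F->L->D->refl->G->L'->G->R'->A->plug->A
Char 6 ('D'): step: R->0, L->0 (L advanced); D->plug->D->R->H->L->H->refl->E->L'->C->R'->A->plug->A
Char 7 ('A'): step: R->1, L=0; A->plug->A->R->D->L->B->refl->A->L'->A->R'->B->plug->B
Char 8 ('F'): step: R->2, L=0; F->plug->F->R->D->L->B->refl->A->L'->A->R'->G->plug->G
Char 9 ('G'): step: R->3, L=0; G->plug->G->R->B->L->G->refl->D->L'->G->R'->H->plug->H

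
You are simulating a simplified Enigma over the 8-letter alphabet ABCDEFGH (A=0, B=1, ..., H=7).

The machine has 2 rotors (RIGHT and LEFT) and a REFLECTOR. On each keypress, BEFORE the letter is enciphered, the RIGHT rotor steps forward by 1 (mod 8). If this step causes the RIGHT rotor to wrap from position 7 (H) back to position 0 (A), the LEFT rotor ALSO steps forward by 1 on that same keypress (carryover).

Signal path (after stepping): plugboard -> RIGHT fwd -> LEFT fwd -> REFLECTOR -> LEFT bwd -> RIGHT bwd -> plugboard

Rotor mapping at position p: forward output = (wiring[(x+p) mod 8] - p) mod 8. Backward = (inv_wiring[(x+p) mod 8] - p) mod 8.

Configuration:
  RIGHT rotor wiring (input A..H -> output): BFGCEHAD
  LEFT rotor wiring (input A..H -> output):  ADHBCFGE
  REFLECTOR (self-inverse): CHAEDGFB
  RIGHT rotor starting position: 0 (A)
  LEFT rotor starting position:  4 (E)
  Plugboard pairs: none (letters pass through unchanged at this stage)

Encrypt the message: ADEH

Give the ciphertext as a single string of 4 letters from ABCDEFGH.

Answer: EFAC

Derivation:
Char 1 ('A'): step: R->1, L=4; A->plug->A->R->E->L->E->refl->D->L'->G->R'->E->plug->E
Char 2 ('D'): step: R->2, L=4; D->plug->D->R->F->L->H->refl->B->L'->B->R'->F->plug->F
Char 3 ('E'): step: R->3, L=4; E->plug->E->R->A->L->G->refl->F->L'->H->R'->A->plug->A
Char 4 ('H'): step: R->4, L=4; H->plug->H->R->G->L->D->refl->E->L'->E->R'->C->plug->C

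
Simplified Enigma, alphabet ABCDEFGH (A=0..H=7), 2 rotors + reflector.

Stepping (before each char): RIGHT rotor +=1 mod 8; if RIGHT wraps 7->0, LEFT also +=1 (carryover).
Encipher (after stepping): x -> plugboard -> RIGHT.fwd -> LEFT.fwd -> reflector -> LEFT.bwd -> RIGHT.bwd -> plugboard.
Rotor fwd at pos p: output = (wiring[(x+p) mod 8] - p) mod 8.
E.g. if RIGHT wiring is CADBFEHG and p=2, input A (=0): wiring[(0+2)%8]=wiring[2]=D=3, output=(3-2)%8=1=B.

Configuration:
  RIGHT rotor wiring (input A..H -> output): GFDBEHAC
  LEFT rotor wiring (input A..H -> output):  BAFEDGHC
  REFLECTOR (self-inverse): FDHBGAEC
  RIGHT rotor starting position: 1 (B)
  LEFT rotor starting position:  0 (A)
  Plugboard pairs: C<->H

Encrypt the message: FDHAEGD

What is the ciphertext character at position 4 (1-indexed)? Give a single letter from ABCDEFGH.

Char 1 ('F'): step: R->2, L=0; F->plug->F->R->A->L->B->refl->D->L'->E->R'->G->plug->G
Char 2 ('D'): step: R->3, L=0; D->plug->D->R->F->L->G->refl->E->L'->D->R'->F->plug->F
Char 3 ('H'): step: R->4, L=0; H->plug->C->R->E->L->D->refl->B->L'->A->R'->A->plug->A
Char 4 ('A'): step: R->5, L=0; A->plug->A->R->C->L->F->refl->A->L'->B->R'->D->plug->D

D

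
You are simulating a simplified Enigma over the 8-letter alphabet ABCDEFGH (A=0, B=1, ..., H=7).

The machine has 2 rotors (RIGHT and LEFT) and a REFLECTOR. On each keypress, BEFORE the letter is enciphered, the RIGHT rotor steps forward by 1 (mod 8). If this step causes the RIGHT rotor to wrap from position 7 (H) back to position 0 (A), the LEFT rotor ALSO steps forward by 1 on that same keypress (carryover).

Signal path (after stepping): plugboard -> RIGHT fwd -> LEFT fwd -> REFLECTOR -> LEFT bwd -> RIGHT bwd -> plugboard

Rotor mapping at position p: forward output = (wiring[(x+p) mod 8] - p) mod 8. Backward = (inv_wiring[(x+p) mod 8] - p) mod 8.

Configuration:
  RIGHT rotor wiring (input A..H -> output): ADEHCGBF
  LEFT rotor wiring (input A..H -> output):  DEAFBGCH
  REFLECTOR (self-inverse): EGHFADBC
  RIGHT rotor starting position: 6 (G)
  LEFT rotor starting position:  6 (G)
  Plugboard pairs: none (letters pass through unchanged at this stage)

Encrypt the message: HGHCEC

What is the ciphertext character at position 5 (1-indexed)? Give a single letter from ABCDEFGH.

Char 1 ('H'): step: R->7, L=6; H->plug->H->R->C->L->F->refl->D->L'->G->R'->A->plug->A
Char 2 ('G'): step: R->0, L->7 (L advanced); G->plug->G->R->B->L->E->refl->A->L'->A->R'->A->plug->A
Char 3 ('H'): step: R->1, L=7; H->plug->H->R->H->L->D->refl->F->L'->C->R'->A->plug->A
Char 4 ('C'): step: R->2, L=7; C->plug->C->R->A->L->A->refl->E->L'->B->R'->H->plug->H
Char 5 ('E'): step: R->3, L=7; E->plug->E->R->C->L->F->refl->D->L'->H->R'->B->plug->B

B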